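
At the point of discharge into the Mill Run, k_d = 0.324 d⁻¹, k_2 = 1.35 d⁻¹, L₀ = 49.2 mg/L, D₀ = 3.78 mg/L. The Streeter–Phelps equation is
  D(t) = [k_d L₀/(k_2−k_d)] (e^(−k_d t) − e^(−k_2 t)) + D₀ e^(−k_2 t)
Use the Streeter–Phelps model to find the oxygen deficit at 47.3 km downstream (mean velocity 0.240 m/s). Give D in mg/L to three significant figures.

D ≈ 6.88 mg/L

Travel time t = x/v = 47.3 km / (0.240 m/s) = 47300 m / 0.240 m/s = 197100 s = 2.281 d.
k_d L₀/(k_2−k_d) = 0.324×49.2/(1.35−0.324) = 15.94/1.026 = 15.54 mg/L.
e^(−k_d t) = e^(−0.324×2.281) = 0.4776; e^(−k_2 t) = e^(−1.35×2.281) = 0.04599.
D = 15.54 × (0.4776 − 0.04599) + 3.78 × 0.04599 = 6.705 + 0.1738 = 6.879 mg/L.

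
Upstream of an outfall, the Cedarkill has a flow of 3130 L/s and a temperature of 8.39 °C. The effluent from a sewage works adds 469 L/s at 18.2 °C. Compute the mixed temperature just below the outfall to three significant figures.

Flow-weighted mixing: C = (Q_r C_r + Q_w C_w)/(Q_r + Q_w)
= (3130×8.39 + 469×18.2)/(3130 + 469) = 34800/3599 = 9.668 °C.

9.67 °C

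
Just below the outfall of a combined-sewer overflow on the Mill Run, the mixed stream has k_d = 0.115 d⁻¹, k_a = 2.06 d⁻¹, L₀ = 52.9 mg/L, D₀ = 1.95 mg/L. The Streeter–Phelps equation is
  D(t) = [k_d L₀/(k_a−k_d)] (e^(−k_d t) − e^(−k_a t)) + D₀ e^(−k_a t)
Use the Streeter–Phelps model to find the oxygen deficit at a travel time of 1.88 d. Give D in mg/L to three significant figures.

k_d L₀/(k_a−k_d) = 0.115×52.9/(2.06−0.115) = 6.083/1.945 = 3.128 mg/L.
e^(−k_d t) = e^(−0.115×1.880) = 0.8056; e^(−k_a t) = e^(−2.06×1.880) = 0.02080.
D = 3.128 × (0.8056 − 0.02080) + 1.95 × 0.02080 = 2.455 + 0.04056 = 2.495 mg/L.

D ≈ 2.50 mg/L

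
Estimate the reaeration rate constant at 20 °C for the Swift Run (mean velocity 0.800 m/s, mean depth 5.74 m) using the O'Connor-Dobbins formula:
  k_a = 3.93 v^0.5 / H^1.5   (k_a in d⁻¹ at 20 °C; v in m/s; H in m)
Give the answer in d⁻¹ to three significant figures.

k_a ≈ 0.256 d⁻¹

k_a = 3.93 × 0.800^0.5 / 5.74^1.5 = 3.93 × 0.8944 / 13.75 = 0.2556 d⁻¹.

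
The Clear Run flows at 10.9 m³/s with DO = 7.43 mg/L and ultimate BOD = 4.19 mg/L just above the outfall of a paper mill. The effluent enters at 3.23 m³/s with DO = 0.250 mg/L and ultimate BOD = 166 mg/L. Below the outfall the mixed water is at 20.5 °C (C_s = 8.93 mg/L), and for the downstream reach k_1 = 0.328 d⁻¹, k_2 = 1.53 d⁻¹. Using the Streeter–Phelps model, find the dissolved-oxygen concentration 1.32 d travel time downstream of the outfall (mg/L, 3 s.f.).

DO ≈ 2.72 mg/L

Mixed DO = (10.9×7.43 + 3.23×0.250)/(10.9+3.23) = 81.79/14.13 = 5.789 mg/L.
Mixed L₀ = (10.9×4.19 + 3.23×166)/(14.13) = 581.9/14.13 = 41.18 mg/L.
Initial deficit D₀ = C_s − DO₀ = 8.93 − 5.789 = 3.141 mg/L.
D(1.32) = [0.328×41.18/(1.53−0.328)](e^(−0.328×1.32) − e^(−1.53×1.32)) + 3.141 e^(−1.53×1.32)
= 11.24 × (0.6486 − 0.1327) + 3.141 × 0.1327 = 6.214 mg/L.
DO = 8.93 − 6.214 = 2.716 mg/L.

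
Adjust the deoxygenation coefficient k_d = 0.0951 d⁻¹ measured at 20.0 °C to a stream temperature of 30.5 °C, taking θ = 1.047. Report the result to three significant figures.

k_d ≈ 0.154 d⁻¹

k_d(T₂) = k_d(T₁) · θ^(T₂−T₁) = 0.0951 × 1.047^(30.5−20.0)
= 0.0951 × 1.047^10.5 = 0.0951 × 1.620 = 0.1540 d⁻¹.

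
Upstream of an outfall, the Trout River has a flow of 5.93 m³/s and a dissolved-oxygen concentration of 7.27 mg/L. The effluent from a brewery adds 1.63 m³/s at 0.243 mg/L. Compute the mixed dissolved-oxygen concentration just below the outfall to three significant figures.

5.75 mg/L

Flow-weighted mixing: C = (Q_r C_r + Q_w C_w)/(Q_r + Q_w)
= (5.93×7.27 + 1.63×0.243)/(5.93 + 1.63) = 43.51/7.560 = 5.755 mg/L.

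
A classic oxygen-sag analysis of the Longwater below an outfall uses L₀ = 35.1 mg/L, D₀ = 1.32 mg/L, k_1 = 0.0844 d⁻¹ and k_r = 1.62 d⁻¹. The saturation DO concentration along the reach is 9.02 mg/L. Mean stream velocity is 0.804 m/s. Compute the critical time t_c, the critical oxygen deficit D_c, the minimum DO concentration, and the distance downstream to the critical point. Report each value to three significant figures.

t_c ≈ 1.17 d; D_c ≈ 1.66 mg/L; min DO ≈ 7.36 mg/L; x_c ≈ 81.5 km

With k_r/k_1 = 19.19 and 1 − D₀(k_r−k_1)/(k_1 L₀) = 0.3158,
t_c = ln(19.19 × 0.3158) / (1.62 − 0.0844) = ln(6.061) / 1.536 = 1.802/1.536 = 1.173 d.
L(t_c) = L₀ e^(−k_1 t_c) = 35.1 × 0.9057 = 31.79 mg/L, and at the critical point k_r D_c = k_1 L, so D_c = (0.0844/1.62) × 31.79 = 1.656 mg/L.
Minimum DO = C_s − D_c = 9.02 − 1.656 = 7.364 mg/L.
x_c = v t_c = 0.804 m/s × 1.173 d × 86400 s/d = 81510 m ≈ 81.5 km.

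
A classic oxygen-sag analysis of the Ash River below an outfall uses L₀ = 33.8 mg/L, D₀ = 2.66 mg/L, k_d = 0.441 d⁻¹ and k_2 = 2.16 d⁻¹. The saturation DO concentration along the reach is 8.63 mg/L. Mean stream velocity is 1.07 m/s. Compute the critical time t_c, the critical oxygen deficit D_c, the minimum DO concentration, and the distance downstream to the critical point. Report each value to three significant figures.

With k_2/k_d = 4.898 and 1 − D₀(k_2−k_d)/(k_d L₀) = 0.6932,
t_c = ln(4.898 × 0.6932) / (2.16 − 0.441) = ln(3.395) / 1.719 = 1.222/1.719 = 0.7111 d.
L(t_c) = L₀ e^(−k_d t_c) = 33.8 × 0.7308 = 24.70 mg/L, and at the critical point k_2 D_c = k_d L, so D_c = (0.441/2.16) × 24.70 = 5.043 mg/L.
Minimum DO = C_s − D_c = 8.63 − 5.043 = 3.587 mg/L.
x_c = v t_c = 1.07 m/s × 0.7111 d × 86400 s/d = 65740 m ≈ 65.7 km.

t_c ≈ 0.711 d; D_c ≈ 5.04 mg/L; min DO ≈ 3.59 mg/L; x_c ≈ 65.7 km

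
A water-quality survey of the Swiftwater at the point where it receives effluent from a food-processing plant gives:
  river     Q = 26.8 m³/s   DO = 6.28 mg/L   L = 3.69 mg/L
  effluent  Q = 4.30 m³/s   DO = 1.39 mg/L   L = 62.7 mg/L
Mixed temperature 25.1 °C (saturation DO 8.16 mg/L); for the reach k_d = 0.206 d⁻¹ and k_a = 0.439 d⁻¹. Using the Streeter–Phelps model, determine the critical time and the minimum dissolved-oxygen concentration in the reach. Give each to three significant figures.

t_c ≈ 2.05 d; minimum DO ≈ 4.51 mg/L

Mixed DO = (26.8×6.28 + 4.30×1.39)/(26.8+4.30) = 174.3/31.10 = 5.604 mg/L.
Mixed L₀ = (26.8×3.69 + 4.30×62.7)/(31.10) = 368.5/31.10 = 11.85 mg/L.
Initial deficit D₀ = C_s − DO₀ = 8.16 − 5.604 = 2.556 mg/L.
t_c = (1/0.2330) ln[(0.439/0.206)(1 − 2.556×0.2330/(0.206×11.85))] = 4.292 × ln(1.611) = 2.047 d.
D_c = (0.206/0.439) × 11.85 × e^(−0.206×2.047) = 0.4692 × 11.85 × 0.6560 = 3.647 mg/L.
Minimum DO = 8.16 − 3.647 = 4.513 mg/L.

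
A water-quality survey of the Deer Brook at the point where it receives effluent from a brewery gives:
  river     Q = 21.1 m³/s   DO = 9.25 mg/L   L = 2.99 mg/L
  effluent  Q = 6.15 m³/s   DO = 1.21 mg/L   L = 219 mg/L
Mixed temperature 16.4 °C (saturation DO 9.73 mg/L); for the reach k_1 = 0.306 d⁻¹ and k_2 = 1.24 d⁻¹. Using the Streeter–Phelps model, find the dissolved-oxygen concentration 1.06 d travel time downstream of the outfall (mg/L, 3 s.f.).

Mixed DO = (21.1×9.25 + 6.15×1.21)/(21.1+6.15) = 202.6/27.25 = 7.435 mg/L.
Mixed L₀ = (21.1×2.99 + 6.15×219)/(27.25) = 1410/27.25 = 51.74 mg/L.
Initial deficit D₀ = C_s − DO₀ = 9.73 − 7.435 = 2.295 mg/L.
D(1.06) = [0.306×51.74/(1.24−0.306)](e^(−0.306×1.06) − e^(−1.24×1.06)) + 2.295 e^(−1.24×1.06)
= 16.95 × (0.7230 − 0.2686) + 2.295 × 0.2686 = 8.318 mg/L.
DO = 9.73 − 8.318 = 1.412 mg/L.

DO ≈ 1.41 mg/L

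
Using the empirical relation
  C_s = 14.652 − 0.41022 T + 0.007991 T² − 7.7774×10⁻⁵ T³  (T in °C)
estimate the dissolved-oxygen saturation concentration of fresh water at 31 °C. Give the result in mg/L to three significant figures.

C_s = 14.652 − 0.41022×31 + 0.007991×31² − 7.7774×10⁻⁵×31³ = 7.298 mg/L.

C_s ≈ 7.30 mg/L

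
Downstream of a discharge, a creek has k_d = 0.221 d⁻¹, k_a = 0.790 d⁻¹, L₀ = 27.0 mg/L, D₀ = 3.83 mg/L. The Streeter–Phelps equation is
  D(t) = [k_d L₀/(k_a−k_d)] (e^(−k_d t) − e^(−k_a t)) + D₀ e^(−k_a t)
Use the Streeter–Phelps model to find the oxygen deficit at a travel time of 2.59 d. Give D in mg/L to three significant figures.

k_d L₀/(k_a−k_d) = 0.221×27.0/(0.790−0.221) = 5.967/0.5690 = 10.49 mg/L.
e^(−k_d t) = e^(−0.221×2.590) = 0.5642; e^(−k_a t) = e^(−0.790×2.590) = 0.1292.
D = 10.49 × (0.5642 − 0.1292) + 3.83 × 0.1292 = 4.561 + 0.4950 = 5.056 mg/L.

D ≈ 5.06 mg/L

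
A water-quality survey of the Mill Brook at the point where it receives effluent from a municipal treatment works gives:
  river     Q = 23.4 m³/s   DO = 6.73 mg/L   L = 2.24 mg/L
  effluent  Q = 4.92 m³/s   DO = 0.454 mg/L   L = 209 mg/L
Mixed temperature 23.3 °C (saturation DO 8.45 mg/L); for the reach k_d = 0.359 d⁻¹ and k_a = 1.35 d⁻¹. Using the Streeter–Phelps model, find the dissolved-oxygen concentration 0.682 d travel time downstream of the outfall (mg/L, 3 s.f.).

Mixed DO = (23.4×6.73 + 4.92×0.454)/(23.4+4.92) = 159.7/28.32 = 5.640 mg/L.
Mixed L₀ = (23.4×2.24 + 4.92×209)/(28.32) = 1081/28.32 = 38.16 mg/L.
Initial deficit D₀ = C_s − DO₀ = 8.45 − 5.640 = 2.810 mg/L.
D(0.682) = [0.359×38.16/(1.35−0.359)](e^(−0.359×0.682) − e^(−1.35×0.682)) + 2.810 e^(−1.35×0.682)
= 13.82 × (0.7828 − 0.3982) + 2.810 × 0.3982 = 6.436 mg/L.
DO = 8.45 − 6.436 = 2.014 mg/L.

DO ≈ 2.01 mg/L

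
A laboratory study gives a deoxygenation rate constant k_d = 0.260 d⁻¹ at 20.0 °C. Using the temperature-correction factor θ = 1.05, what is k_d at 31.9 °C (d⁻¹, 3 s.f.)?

k_d(T₂) = k_d(T₁) · θ^(T₂−T₁) = 0.260 × 1.05^(31.9−20.0)
= 0.260 × 1.05^11.9 = 0.260 × 1.787 = 0.4647 d⁻¹.

k_d ≈ 0.465 d⁻¹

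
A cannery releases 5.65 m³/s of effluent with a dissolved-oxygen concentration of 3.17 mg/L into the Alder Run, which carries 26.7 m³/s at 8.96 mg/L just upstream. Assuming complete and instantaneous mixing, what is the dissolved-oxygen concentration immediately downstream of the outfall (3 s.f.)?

Flow-weighted mixing: C = (Q_r C_r + Q_w C_w)/(Q_r + Q_w)
= (26.7×8.96 + 5.65×3.17)/(26.7 + 5.65) = 257.1/32.35 = 7.949 mg/L.

7.95 mg/L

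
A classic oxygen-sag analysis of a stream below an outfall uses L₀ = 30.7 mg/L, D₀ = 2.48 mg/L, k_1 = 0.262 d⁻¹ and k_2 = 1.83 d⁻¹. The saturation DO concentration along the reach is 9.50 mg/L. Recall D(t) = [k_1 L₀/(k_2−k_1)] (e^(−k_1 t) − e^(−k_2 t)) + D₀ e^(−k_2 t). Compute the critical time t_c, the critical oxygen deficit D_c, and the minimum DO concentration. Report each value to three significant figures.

With k_2/k_1 = 6.985 and 1 − D₀(k_2−k_1)/(k_1 L₀) = 0.5165,
t_c = ln(6.985 × 0.5165) / (1.83 − 0.262) = ln(3.608) / 1.568 = 1.283/1.568 = 0.8183 d.
L(t_c) = L₀ e^(−k_1 t_c) = 30.7 × 0.8070 = 24.78 mg/L, and at the critical point k_2 D_c = k_1 L, so D_c = (0.262/1.83) × 24.78 = 3.547 mg/L.
Minimum DO = C_s − D_c = 9.50 − 3.547 = 5.953 mg/L.

t_c ≈ 0.818 d; D_c ≈ 3.55 mg/L; min DO ≈ 5.95 mg/L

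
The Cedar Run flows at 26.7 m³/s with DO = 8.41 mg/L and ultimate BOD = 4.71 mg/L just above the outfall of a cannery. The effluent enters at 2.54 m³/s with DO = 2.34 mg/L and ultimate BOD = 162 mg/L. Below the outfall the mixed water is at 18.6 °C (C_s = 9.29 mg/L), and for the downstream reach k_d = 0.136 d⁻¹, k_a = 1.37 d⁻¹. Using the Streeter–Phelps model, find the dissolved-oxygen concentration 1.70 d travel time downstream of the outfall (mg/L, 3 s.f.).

Mixed DO = (26.7×8.41 + 2.54×2.34)/(26.7+2.54) = 230.5/29.24 = 7.883 mg/L.
Mixed L₀ = (26.7×4.71 + 2.54×162)/(29.24) = 537.2/29.24 = 18.37 mg/L.
Initial deficit D₀ = C_s − DO₀ = 9.29 − 7.883 = 1.407 mg/L.
D(1.70) = [0.136×18.37/(1.37−0.136)](e^(−0.136×1.70) − e^(−1.37×1.70)) + 1.407 e^(−1.37×1.70)
= 2.025 × (0.7936 − 0.09739) + 1.407 × 0.09739 = 1.547 mg/L.
DO = 9.29 − 1.547 = 7.743 mg/L.

DO ≈ 7.74 mg/L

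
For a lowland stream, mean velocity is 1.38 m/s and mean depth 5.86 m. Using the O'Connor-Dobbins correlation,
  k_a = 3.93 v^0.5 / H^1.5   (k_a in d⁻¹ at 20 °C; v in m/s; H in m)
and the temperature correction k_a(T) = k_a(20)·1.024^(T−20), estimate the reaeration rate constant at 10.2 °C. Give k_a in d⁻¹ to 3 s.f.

k_a ≈ 0.258 d⁻¹

k_a(20) = 3.93 × 1.38^0.5 / 5.86^1.5 = 3.93 × 1.175 / 14.19 = 0.3255 d⁻¹.
k_a(10.2) = 0.3255 × 1.024^(10.2−20) = 0.3255 × 0.7926 = 0.2580 d⁻¹.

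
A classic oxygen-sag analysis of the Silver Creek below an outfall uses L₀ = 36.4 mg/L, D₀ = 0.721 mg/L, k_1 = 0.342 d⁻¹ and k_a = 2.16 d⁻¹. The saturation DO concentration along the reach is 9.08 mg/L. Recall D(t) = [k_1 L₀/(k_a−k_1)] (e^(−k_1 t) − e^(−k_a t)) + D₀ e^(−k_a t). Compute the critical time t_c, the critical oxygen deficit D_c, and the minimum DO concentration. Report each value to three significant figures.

At the critical point dD/dt = 0, so k_1 L₀ e^(−k_1 t) = k_a D. Substituting D(t) from the Streeter–Phelps equation and solving for t gives
t_c = ln[(k_a/k_1)(1 − D₀(k_a−k_1)/(k_1 L₀))] / (k_a−k_1).
Here k_a−k_1 = 1.818 d⁻¹ and 1 − D₀(k_a−k_1)/(k_1 L₀) = 1 − 0.721×1.818/(0.342×36.4) = 0.8947, so
t_c = ln(6.316 × 0.8947) / 1.818 = 1.732 / 1.818 = 0.9526 d.
L(t_c) = L₀ e^(−k_1 t_c) = 36.4 × 0.7220 = 26.28 mg/L, and at the critical point k_a D_c = k_1 L, so D_c = (0.342/2.16) × 26.28 = 4.161 mg/L.
Minimum DO = C_s − D_c = 9.08 − 4.161 = 4.919 mg/L.

t_c ≈ 0.953 d; D_c ≈ 4.16 mg/L; min DO ≈ 4.92 mg/L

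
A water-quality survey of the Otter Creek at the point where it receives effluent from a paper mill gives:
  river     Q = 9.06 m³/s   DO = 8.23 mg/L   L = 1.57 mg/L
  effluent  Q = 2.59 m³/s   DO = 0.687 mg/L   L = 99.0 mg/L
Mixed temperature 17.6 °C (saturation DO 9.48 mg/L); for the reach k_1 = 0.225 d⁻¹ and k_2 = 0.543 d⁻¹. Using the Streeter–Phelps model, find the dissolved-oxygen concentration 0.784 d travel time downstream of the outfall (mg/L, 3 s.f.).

Mixed DO = (9.06×8.23 + 2.59×0.687)/(9.06+2.59) = 76.34/11.65 = 6.553 mg/L.
Mixed L₀ = (9.06×1.57 + 2.59×99.0)/(11.65) = 270.6/11.65 = 23.23 mg/L.
Initial deficit D₀ = C_s − DO₀ = 9.48 − 6.553 = 2.927 mg/L.
D(0.784) = [0.225×23.23/(0.543−0.225)](e^(−0.225×0.784) − e^(−0.543×0.784)) + 2.927 e^(−0.543×0.784)
= 16.44 × (0.8383 − 0.6533) + 2.927 × 0.6533 = 4.953 mg/L.
DO = 9.48 − 4.953 = 4.527 mg/L.

DO ≈ 4.53 mg/L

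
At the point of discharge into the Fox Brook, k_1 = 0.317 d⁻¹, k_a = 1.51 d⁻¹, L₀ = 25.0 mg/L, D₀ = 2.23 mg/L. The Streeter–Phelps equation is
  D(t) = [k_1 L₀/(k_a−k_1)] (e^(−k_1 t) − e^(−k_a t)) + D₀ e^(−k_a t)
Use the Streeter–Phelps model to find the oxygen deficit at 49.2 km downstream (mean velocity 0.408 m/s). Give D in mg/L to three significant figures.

Travel time t = x/v = 49.2 km / (0.408 m/s) = 49200 m / 0.408 m/s = 120600 s = 1.396 d.
k_1 L₀/(k_a−k_1) = 0.317×25.0/(1.51−0.317) = 7.925/1.193 = 6.643 mg/L.
e^(−k_1 t) = e^(−0.317×1.396) = 0.6425; e^(−k_a t) = e^(−1.51×1.396) = 0.1215.
D = 6.643 × (0.6425 − 0.1215) + 2.23 × 0.1215 = 3.460 + 0.2710 = 3.732 mg/L.

D ≈ 3.73 mg/L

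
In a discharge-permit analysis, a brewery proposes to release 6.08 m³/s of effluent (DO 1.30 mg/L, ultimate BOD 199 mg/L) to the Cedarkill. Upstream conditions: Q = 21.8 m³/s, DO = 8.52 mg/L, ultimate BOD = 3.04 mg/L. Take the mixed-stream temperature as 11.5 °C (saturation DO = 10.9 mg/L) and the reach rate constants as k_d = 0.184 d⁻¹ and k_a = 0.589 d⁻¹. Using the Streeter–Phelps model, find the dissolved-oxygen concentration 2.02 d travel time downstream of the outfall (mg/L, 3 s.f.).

DO ≈ 1.68 mg/L

Mixed DO = (21.8×8.52 + 6.08×1.30)/(21.8+6.08) = 193.6/27.88 = 6.945 mg/L.
Mixed L₀ = (21.8×3.04 + 6.08×199)/(27.88) = 1276/27.88 = 45.77 mg/L.
Initial deficit D₀ = C_s − DO₀ = 10.9 − 6.945 = 3.955 mg/L.
D(2.02) = [0.184×45.77/(0.589−0.184)](e^(−0.184×2.02) − e^(−0.589×2.02)) + 3.955 e^(−0.589×2.02)
= 20.80 × (0.6896 − 0.3043) + 3.955 × 0.3043 = 9.216 mg/L.
DO = 10.9 − 9.216 = 1.684 mg/L.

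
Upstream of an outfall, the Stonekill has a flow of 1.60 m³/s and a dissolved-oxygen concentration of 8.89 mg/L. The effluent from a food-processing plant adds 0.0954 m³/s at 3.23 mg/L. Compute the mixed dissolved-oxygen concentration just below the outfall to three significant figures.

Flow-weighted mixing: C = (Q_r C_r + Q_w C_w)/(Q_r + Q_w)
= (1.60×8.89 + 0.0954×3.23)/(1.60 + 0.0954) = 14.53/1.695 = 8.572 mg/L.

8.57 mg/L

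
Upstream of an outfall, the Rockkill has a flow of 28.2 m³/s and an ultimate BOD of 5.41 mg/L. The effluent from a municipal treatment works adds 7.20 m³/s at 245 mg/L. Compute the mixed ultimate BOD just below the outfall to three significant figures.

Flow-weighted mixing: C = (Q_r C_r + Q_w C_w)/(Q_r + Q_w)
= (28.2×5.41 + 7.20×245)/(28.2 + 7.20) = 1917/35.40 = 54.14 mg/L.

54.1 mg/L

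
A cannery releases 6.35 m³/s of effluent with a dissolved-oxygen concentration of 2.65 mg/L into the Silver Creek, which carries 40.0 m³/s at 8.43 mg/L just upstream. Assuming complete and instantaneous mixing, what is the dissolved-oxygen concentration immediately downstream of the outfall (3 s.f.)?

7.64 mg/L

Flow-weighted mixing: C = (Q_r C_r + Q_w C_w)/(Q_r + Q_w)
= (40.0×8.43 + 6.35×2.65)/(40.0 + 6.35) = 354.0/46.35 = 7.638 mg/L.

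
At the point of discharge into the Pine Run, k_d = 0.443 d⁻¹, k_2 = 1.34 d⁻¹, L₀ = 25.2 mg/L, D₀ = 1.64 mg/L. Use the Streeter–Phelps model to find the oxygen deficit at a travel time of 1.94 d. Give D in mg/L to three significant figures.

D ≈ 4.47 mg/L

k_d L₀/(k_2−k_d) = 0.443×25.2/(1.34−0.443) = 11.16/0.8970 = 12.45 mg/L.
e^(−k_d t) = e^(−0.443×1.940) = 0.4234; e^(−k_2 t) = e^(−1.34×1.940) = 0.07430.
D = 12.45 × (0.4234 − 0.07430) + 1.64 × 0.07430 = 4.345 + 0.1219 = 4.467 mg/L.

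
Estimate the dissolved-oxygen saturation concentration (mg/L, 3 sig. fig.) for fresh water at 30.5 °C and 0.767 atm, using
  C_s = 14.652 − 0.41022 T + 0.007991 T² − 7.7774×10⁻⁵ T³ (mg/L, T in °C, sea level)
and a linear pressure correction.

C_s ≈ 5.65 mg/L

At sea level: C_s = 14.652 − 0.41022×30.5 + 0.007991×30.5² − 7.7774×10⁻⁵×30.5³ = 7.367 mg/L.
Pressure correction: C_s' = 7.367 × 0.767 = 5.651 mg/L.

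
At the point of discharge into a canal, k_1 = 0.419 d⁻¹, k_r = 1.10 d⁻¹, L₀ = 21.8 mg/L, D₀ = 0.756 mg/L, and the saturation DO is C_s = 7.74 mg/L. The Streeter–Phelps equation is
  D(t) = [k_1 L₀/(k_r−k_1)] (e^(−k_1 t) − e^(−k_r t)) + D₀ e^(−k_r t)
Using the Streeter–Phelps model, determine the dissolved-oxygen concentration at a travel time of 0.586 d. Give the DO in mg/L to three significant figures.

DO ≈ 3.89 mg/L

k_1 L₀/(k_r−k_1) = 0.419×21.8/(1.10−0.419) = 9.134/0.6810 = 13.41 mg/L.
e^(−k_1 t) = e^(−0.419×0.5860) = 0.7823; e^(−k_r t) = e^(−1.10×0.5860) = 0.5249.
D = 13.41 × (0.7823 − 0.5249) + 0.756 × 0.5249 = 3.453 + 0.3968 = 3.849 mg/L.
DO = C_s − D = 7.74 − 3.849 = 3.891 mg/L.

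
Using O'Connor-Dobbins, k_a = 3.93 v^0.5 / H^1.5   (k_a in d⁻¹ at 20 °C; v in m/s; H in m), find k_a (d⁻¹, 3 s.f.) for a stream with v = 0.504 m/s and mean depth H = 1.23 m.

k_a ≈ 2.05 d⁻¹

k_a = 3.93 × 0.504^0.5 / 1.23^1.5 = 3.93 × 0.7099 / 1.364 = 2.045 d⁻¹.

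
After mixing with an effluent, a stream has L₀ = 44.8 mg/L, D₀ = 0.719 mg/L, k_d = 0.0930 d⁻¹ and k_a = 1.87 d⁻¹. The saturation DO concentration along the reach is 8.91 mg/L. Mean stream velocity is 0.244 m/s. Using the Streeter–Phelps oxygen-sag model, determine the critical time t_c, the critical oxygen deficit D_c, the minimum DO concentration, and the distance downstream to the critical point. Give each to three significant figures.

t_c ≈ 1.48 d; D_c ≈ 1.94 mg/L; min DO ≈ 6.97 mg/L; x_c ≈ 31.3 km

At the critical point dD/dt = 0, so k_d L₀ e^(−k_d t) = k_a D. Substituting D(t) from the Streeter–Phelps equation and solving for t gives
t_c = ln[(k_a/k_d)(1 − D₀(k_a−k_d)/(k_d L₀))] / (k_a−k_d).
Here k_a−k_d = 1.777 d⁻¹ and 1 − D₀(k_a−k_d)/(k_d L₀) = 1 − 0.719×1.777/(0.0930×44.8) = 0.6933, so
t_c = ln(20.11 × 0.6933) / 1.777 = 2.635 / 1.777 = 1.483 d.
L(t_c) = L₀ e^(−k_d t_c) = 44.8 × 0.8712 = 39.03 mg/L, and at the critical point k_a D_c = k_d L, so D_c = (0.0930/1.87) × 39.03 = 1.941 mg/L.
Minimum DO = C_s − D_c = 8.91 − 1.941 = 6.969 mg/L.
x_c = v t_c = 0.244 m/s × 1.483 d × 86400 s/d = 31260 m ≈ 31.3 km.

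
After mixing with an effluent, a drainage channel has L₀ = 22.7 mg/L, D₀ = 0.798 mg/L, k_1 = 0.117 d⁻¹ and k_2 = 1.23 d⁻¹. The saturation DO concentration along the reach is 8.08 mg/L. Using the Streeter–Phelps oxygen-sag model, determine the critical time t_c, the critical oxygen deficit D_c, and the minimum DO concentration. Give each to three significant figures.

At the critical point dD/dt = 0, so k_1 L₀ e^(−k_1 t) = k_2 D. Substituting D(t) from the Streeter–Phelps equation and solving for t gives
t_c = ln[(k_2/k_1)(1 − D₀(k_2−k_1)/(k_1 L₀))] / (k_2−k_1).
Here k_2−k_1 = 1.113 d⁻¹ and 1 − D₀(k_2−k_1)/(k_1 L₀) = 1 − 0.798×1.113/(0.117×22.7) = 0.6656, so
t_c = ln(10.51 × 0.6656) / 1.113 = 1.946 / 1.113 = 1.748 d.
D_c = (k_1/k_2) L₀ e^(−k_1 t_c) = (0.117/1.23) × 22.7 × e^(−0.117×1.748) = 0.09512 × 22.7 × 0.8150 = 1.760 mg/L.
Minimum DO = C_s − D_c = 8.08 − 1.760 = 6.320 mg/L.

t_c ≈ 1.75 d; D_c ≈ 1.76 mg/L; min DO ≈ 6.32 mg/L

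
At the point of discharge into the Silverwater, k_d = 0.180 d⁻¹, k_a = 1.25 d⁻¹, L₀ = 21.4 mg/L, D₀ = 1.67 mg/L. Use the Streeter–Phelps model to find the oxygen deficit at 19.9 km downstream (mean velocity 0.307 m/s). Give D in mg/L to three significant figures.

Travel time t = x/v = 19.9 km / (0.307 m/s) = 19900 m / 0.307 m/s = 64820 s = 0.7502 d.
k_d L₀/(k_a−k_d) = 0.180×21.4/(1.25−0.180) = 3.852/1.070 = 3.600 mg/L.
e^(−k_d t) = e^(−0.180×0.7502) = 0.8737; e^(−k_a t) = e^(−1.25×0.7502) = 0.3915.
D = 3.600 × (0.8737 − 0.3915) + 1.67 × 0.3915 = 1.736 + 0.6538 = 2.390 mg/L.

D ≈ 2.39 mg/L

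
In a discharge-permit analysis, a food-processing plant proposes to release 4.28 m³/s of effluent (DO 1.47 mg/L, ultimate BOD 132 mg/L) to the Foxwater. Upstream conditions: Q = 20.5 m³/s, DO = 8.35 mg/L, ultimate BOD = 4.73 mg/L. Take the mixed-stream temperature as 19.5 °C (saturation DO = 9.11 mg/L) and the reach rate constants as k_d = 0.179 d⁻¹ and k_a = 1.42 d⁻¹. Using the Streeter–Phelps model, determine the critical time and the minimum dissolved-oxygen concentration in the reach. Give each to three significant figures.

t_c ≈ 1.10 d; minimum DO ≈ 6.35 mg/L

Mixed DO = (20.5×8.35 + 4.28×1.47)/(20.5+4.28) = 177.5/24.78 = 7.162 mg/L.
Mixed L₀ = (20.5×4.73 + 4.28×132)/(24.78) = 661.9/24.78 = 26.71 mg/L.
Initial deficit D₀ = C_s − DO₀ = 9.11 − 7.162 = 1.948 mg/L.
t_c = (1/1.241) ln[(1.42/0.179)(1 − 1.948×1.241/(0.179×26.71))] = 0.8058 × ln(3.921) = 1.101 d.
D_c = (0.179/1.42) × 26.71 × e^(−0.179×1.101) = 0.1261 × 26.71 × 0.8211 = 2.765 mg/L.
Minimum DO = 9.11 − 2.765 = 6.345 mg/L.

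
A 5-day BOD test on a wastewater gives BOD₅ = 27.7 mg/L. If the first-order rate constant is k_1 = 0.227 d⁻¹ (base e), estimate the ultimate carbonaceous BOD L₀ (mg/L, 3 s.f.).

L₀ ≈ 40.8 mg/L

BOD₅ = L₀(1 − e^(−5k_1)) ⇒ L₀ = BOD₅ / (1 − e^(−5×0.227))
= 27.7 / (1 − 0.3214) = 27.7 / 0.6786 = 40.82 mg/L.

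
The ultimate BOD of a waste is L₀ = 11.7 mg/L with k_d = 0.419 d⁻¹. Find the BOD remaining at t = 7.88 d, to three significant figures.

L_t = L₀ e^(−k_d t) = 11.7 × e^(−0.419×7.88) = 11.7 × 0.03682 = 0.4308 mg/L.

L ≈ 0.431 mg/L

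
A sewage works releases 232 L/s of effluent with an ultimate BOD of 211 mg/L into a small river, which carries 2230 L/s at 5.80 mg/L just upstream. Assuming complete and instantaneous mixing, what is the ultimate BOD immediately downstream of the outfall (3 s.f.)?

25.1 mg/L

Flow-weighted mixing: C = (Q_r C_r + Q_w C_w)/(Q_r + Q_w)
= (2230×5.80 + 232×211)/(2230 + 232) = 61890/2462 = 25.14 mg/L.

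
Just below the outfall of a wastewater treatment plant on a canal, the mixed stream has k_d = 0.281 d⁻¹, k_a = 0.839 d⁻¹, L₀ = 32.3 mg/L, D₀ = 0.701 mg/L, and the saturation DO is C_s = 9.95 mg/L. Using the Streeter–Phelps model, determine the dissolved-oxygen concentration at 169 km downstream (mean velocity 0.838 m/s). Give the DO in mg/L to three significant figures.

DO ≈ 3.70 mg/L

Travel time t = x/v = 169 km / (0.838 m/s) = 169000 m / 0.838 m/s = 201700 s = 2.334 d.
k_d L₀/(k_a−k_d) = 0.281×32.3/(0.839−0.281) = 9.076/0.5580 = 16.27 mg/L.
e^(−k_d t) = e^(−0.281×2.334) = 0.5190; e^(−k_a t) = e^(−0.839×2.334) = 0.1411.
D = 16.27 × (0.5190 − 0.1411) + 0.701 × 0.1411 = 6.147 + 0.09890 = 6.246 mg/L.
DO = C_s − D = 9.95 − 6.246 = 3.704 mg/L.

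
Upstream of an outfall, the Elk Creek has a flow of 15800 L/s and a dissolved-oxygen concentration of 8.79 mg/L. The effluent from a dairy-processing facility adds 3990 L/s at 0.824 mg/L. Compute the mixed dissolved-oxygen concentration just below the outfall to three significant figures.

7.18 mg/L

Flow-weighted mixing: C = (Q_r C_r + Q_w C_w)/(Q_r + Q_w)
= (15800×8.79 + 3990×0.824)/(15800 + 3990) = 142200/19790 = 7.184 mg/L.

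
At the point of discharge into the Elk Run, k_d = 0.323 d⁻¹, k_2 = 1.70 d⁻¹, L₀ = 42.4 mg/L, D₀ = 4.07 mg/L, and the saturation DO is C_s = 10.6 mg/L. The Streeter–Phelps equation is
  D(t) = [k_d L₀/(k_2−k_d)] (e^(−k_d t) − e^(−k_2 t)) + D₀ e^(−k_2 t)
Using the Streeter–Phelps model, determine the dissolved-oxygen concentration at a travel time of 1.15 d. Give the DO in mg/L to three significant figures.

DO ≈ 4.57 mg/L

k_d L₀/(k_2−k_d) = 0.323×42.4/(1.70−0.323) = 13.70/1.377 = 9.946 mg/L.
e^(−k_d t) = e^(−0.323×1.150) = 0.6897; e^(−k_2 t) = e^(−1.70×1.150) = 0.1416.
D = 9.946 × (0.6897 − 0.1416) + 4.07 × 0.1416 = 5.452 + 0.5762 = 6.028 mg/L.
DO = C_s − D = 10.6 − 6.028 = 4.572 mg/L.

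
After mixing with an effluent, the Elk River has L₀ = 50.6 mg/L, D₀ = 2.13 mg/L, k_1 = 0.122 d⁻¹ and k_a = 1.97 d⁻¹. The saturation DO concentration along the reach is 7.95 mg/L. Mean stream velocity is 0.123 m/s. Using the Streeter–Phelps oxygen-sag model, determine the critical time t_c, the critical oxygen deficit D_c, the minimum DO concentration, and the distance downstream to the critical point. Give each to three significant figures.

t_c ≈ 0.956 d; D_c ≈ 2.79 mg/L; min DO ≈ 5.16 mg/L; x_c ≈ 10.2 km

t_c = [1/(k_a−k_1)] ln[(k_a/k_1)(1 − D₀(k_a−k_1)/(k_1 L₀))]
= [1/(1.97−0.122)] ln[(1.97/0.122)(1 − 2.13×1.848/(0.122×50.6))]
= (1/1.848) ln[16.15 × 0.3624] = 0.5411 × ln(5.851) = 0.5411 × 1.767 = 0.9560 d.
D_c = (k_1/k_a) L₀ e^(−k_1 t_c) = (0.122/1.97) × 50.6 × e^(−0.122×0.9560) = 0.06193 × 50.6 × 0.8899 = 2.789 mg/L.
Minimum DO = C_s − D_c = 7.95 − 2.789 = 5.161 mg/L.
x_c = v t_c = 0.123 m/s × 0.9560 d × 86400 s/d = 10160 m ≈ 10.2 km.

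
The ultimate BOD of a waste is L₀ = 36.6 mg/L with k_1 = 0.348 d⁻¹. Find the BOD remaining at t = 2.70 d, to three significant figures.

L_t = L₀ e^(−k_1 t) = 36.6 × e^(−0.348×2.70) = 36.6 × 0.3908 = 14.30 mg/L.

L ≈ 14.3 mg/L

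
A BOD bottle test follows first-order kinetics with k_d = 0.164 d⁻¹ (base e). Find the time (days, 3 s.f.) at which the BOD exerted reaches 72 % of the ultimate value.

t ≈ 7.76 d

y/L₀ = 1 − e^(−k_d t) = 0.72 ⇒ e^(−k_d t) = 0.280
t = −ln(0.280) / 0.164 = 1.273 / 0.164 = 7.762 d.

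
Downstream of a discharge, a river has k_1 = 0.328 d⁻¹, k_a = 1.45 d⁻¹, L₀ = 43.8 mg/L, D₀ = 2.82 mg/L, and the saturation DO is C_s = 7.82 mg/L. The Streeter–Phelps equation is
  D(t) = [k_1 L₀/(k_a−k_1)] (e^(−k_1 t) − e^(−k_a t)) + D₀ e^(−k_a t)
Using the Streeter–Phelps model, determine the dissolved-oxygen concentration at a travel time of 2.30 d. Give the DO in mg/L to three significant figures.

DO ≈ 2.15 mg/L

k_1 L₀/(k_a−k_1) = 0.328×43.8/(1.45−0.328) = 14.37/1.122 = 12.80 mg/L.
e^(−k_1 t) = e^(−0.328×2.300) = 0.4703; e^(−k_a t) = e^(−1.45×2.300) = 0.03561.
D = 12.80 × (0.4703 − 0.03561) + 2.82 × 0.03561 = 5.566 + 0.1004 = 5.666 mg/L.
DO = C_s − D = 7.82 − 5.666 = 2.154 mg/L.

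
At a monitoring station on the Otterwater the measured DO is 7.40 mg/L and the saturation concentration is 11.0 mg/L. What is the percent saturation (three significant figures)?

67.3 % saturation

% saturation = C/C_s × 100 = 7.40/11.0 × 100 = 67.3 %.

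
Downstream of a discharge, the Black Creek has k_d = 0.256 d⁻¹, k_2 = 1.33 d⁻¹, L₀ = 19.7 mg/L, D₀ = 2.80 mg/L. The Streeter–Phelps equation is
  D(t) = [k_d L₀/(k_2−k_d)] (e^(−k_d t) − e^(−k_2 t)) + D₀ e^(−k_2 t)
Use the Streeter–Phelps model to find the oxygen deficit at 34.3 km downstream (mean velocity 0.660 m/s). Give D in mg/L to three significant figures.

Travel time t = x/v = 34.3 km / (0.660 m/s) = 34300 m / 0.660 m/s = 51970 s = 0.6015 d.
k_d L₀/(k_2−k_d) = 0.256×19.7/(1.33−0.256) = 5.043/1.074 = 4.696 mg/L.
e^(−k_d t) = e^(−0.256×0.6015) = 0.8573; e^(−k_2 t) = e^(−1.33×0.6015) = 0.4493.
D = 4.696 × (0.8573 − 0.4493) + 2.80 × 0.4493 = 1.916 + 1.258 = 3.174 mg/L.

D ≈ 3.17 mg/L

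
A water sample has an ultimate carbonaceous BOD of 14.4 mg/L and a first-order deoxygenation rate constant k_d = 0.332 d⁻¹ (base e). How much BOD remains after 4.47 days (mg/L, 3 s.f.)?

L_t = L₀ e^(−k_d t) = 14.4 × e^(−0.332×4.47) = 14.4 × 0.2267 = 3.265 mg/L.

L ≈ 3.26 mg/L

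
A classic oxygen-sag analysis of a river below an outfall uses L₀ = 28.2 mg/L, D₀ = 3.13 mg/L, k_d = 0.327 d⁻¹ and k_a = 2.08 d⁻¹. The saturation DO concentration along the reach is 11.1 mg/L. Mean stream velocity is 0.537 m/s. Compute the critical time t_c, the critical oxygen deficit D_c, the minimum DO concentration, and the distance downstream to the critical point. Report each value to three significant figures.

t_c ≈ 0.540 d; D_c ≈ 3.72 mg/L; min DO ≈ 7.38 mg/L; x_c ≈ 25.0 km

t_c = [1/(k_a−k_d)] ln[(k_a/k_d)(1 − D₀(k_a−k_d)/(k_d L₀))]
= [1/(2.08−0.327)] ln[(2.08/0.327)(1 − 3.13×1.753/(0.327×28.2))]
= (1/1.753) ln[6.361 × 0.4050] = 0.5705 × ln(2.576) = 0.5705 × 0.9463 = 0.5398 d.
D_c = (k_d/k_a) L₀ e^(−k_d t_c) = (0.327/2.08) × 28.2 × e^(−0.327×0.5398) = 0.1572 × 28.2 × 0.8382 = 3.716 mg/L.
Minimum DO = C_s − D_c = 11.1 − 3.716 = 7.384 mg/L.
x_c = v t_c = 0.537 m/s × 0.5398 d × 86400 s/d = 25040 m ≈ 25.0 km.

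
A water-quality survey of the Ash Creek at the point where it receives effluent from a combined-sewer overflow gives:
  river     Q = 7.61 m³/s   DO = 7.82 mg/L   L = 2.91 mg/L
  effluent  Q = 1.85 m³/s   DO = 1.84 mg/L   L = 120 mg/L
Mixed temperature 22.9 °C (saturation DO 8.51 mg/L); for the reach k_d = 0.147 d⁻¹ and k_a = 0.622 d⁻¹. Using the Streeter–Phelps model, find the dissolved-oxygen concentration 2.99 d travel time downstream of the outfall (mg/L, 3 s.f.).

Mixed DO = (7.61×7.82 + 1.85×1.84)/(7.61+1.85) = 62.91/9.460 = 6.651 mg/L.
Mixed L₀ = (7.61×2.91 + 1.85×120)/(9.460) = 244.1/9.460 = 25.81 mg/L.
Initial deficit D₀ = C_s − DO₀ = 8.51 − 6.651 = 1.859 mg/L.
D(2.99) = [0.147×25.81/(0.622−0.147)](e^(−0.147×2.99) − e^(−0.622×2.99)) + 1.859 e^(−0.622×2.99)
= 7.987 × (0.6443 − 0.1557) + 1.859 × 0.1557 = 4.192 mg/L.
DO = 8.51 − 4.192 = 4.318 mg/L.

DO ≈ 4.32 mg/L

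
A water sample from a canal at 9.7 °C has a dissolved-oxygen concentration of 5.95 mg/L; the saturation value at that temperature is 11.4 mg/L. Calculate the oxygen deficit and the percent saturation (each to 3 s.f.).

D ≈ 5.45 mg/L; 52.2 % saturation

D = C_s − C = 11.4 − 5.95 = 5.45 mg/L.
% saturation = 5.95/11.4 × 100 = 52.2 %.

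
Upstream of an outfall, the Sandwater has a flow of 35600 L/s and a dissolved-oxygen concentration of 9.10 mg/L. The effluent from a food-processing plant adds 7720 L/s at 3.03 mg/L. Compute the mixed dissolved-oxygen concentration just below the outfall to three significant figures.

Flow-weighted mixing: C = (Q_r C_r + Q_w C_w)/(Q_r + Q_w)
= (35600×9.10 + 7720×3.03)/(35600 + 7720) = 347400/43320 = 8.018 mg/L.

8.02 mg/L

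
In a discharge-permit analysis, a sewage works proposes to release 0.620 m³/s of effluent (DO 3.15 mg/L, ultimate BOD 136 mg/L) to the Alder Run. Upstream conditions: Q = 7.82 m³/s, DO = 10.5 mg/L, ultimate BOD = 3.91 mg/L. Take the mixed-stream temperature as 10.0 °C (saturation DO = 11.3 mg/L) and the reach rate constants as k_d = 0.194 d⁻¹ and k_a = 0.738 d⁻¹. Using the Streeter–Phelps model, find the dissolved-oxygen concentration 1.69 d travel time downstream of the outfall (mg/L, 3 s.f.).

Mixed DO = (7.82×10.5 + 0.620×3.15)/(7.82+0.620) = 84.06/8.440 = 9.960 mg/L.
Mixed L₀ = (7.82×3.91 + 0.620×136)/(8.440) = 114.9/8.440 = 13.61 mg/L.
Initial deficit D₀ = C_s − DO₀ = 11.3 − 9.960 = 1.340 mg/L.
D(1.69) = [0.194×13.61/(0.738−0.194)](e^(−0.194×1.69) − e^(−0.738×1.69)) + 1.340 e^(−0.738×1.69)
= 4.855 × (0.7205 − 0.2873) + 1.340 × 0.2873 = 2.488 mg/L.
DO = 11.3 − 2.488 = 8.812 mg/L.

DO ≈ 8.81 mg/L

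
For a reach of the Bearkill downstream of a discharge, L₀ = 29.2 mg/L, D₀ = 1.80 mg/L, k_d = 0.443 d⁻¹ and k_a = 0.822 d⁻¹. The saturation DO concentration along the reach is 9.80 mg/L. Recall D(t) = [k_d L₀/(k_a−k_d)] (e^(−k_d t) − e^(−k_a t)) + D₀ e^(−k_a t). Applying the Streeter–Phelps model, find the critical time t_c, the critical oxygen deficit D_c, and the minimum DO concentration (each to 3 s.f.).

t_c ≈ 1.49 d; D_c ≈ 8.14 mg/L; min DO ≈ 1.66 mg/L

With k_a/k_d = 1.856 and 1 − D₀(k_a−k_d)/(k_d L₀) = 0.9473,
t_c = ln(1.856 × 0.9473) / (0.822 − 0.443) = ln(1.758) / 0.3790 = 0.5640/0.3790 = 1.488 d.
L(t_c) = L₀ e^(−k_d t_c) = 29.2 × 0.5172 = 15.10 mg/L, and at the critical point k_a D_c = k_d L, so D_c = (0.443/0.822) × 15.10 = 8.140 mg/L.
Minimum DO = C_s − D_c = 9.80 − 8.140 = 1.660 mg/L.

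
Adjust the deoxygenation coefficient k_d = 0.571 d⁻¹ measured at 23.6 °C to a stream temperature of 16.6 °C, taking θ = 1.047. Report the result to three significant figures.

k_d(T₂) = k_d(T₁) · θ^(T₂−T₁) = 0.571 × 1.047^(16.6−23.6)
= 0.571 × 1.047^-7.00 = 0.571 × 0.7251 = 0.4140 d⁻¹.

k_d ≈ 0.414 d⁻¹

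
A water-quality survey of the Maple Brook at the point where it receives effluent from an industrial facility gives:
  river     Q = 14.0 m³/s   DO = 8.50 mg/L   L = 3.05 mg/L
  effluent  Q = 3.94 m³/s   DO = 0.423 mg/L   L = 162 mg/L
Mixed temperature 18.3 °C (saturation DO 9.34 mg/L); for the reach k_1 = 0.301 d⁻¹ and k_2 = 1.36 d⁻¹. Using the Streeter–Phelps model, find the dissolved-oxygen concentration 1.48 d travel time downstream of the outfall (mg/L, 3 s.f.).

DO ≈ 3.52 mg/L

Mixed DO = (14.0×8.50 + 3.94×0.423)/(14.0+3.94) = 120.7/17.94 = 6.726 mg/L.
Mixed L₀ = (14.0×3.05 + 3.94×162)/(17.94) = 681.0/17.94 = 37.96 mg/L.
Initial deficit D₀ = C_s − DO₀ = 9.34 − 6.726 = 2.614 mg/L.
D(1.48) = [0.301×37.96/(1.36−0.301)](e^(−0.301×1.48) − e^(−1.36×1.48)) + 2.614 e^(−1.36×1.48)
= 10.79 × (0.6405 − 0.1336) + 2.614 × 0.1336 = 5.818 mg/L.
DO = 9.34 − 5.818 = 3.522 mg/L.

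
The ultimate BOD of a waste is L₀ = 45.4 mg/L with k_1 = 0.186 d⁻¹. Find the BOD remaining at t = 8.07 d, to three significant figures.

L_t = L₀ e^(−k_1 t) = 45.4 × e^(−0.186×8.07) = 45.4 × 0.2229 = 10.12 mg/L.

L ≈ 10.1 mg/L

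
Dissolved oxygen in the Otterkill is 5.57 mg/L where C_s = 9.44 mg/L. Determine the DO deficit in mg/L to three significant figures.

D = C_s − C = 9.44 − 5.57 = 3.87 mg/L.

D ≈ 3.87 mg/L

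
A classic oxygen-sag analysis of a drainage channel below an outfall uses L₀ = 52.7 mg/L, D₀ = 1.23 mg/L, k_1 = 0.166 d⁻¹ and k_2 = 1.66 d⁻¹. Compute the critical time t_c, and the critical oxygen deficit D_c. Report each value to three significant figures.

t_c ≈ 1.38 d; D_c ≈ 4.19 mg/L

With k_2/k_1 = 10.00 and 1 − D₀(k_2−k_1)/(k_1 L₀) = 0.7899,
t_c = ln(10.00 × 0.7899) / (1.66 − 0.166) = ln(7.899) / 1.494 = 2.067/1.494 = 1.383 d.
D_c = (k_1/k_2) L₀ e^(−k_1 t_c) = (0.166/1.66) × 52.7 × e^(−0.166×1.383) = 0.1000 × 52.7 × 0.7948 = 4.189 mg/L.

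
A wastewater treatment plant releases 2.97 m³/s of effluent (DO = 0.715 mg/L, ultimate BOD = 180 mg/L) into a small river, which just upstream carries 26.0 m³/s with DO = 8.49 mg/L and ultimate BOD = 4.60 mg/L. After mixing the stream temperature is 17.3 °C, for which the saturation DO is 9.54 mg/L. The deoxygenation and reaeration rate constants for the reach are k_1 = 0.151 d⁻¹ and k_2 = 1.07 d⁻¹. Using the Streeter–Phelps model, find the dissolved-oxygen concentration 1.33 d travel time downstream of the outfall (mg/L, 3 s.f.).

Mixed DO = (26.0×8.49 + 2.97×0.715)/(26.0+2.97) = 222.9/28.97 = 7.693 mg/L.
Mixed L₀ = (26.0×4.60 + 2.97×180)/(28.97) = 654.2/28.97 = 22.58 mg/L.
Initial deficit D₀ = C_s − DO₀ = 9.54 − 7.693 = 1.847 mg/L.
D(1.33) = [0.151×22.58/(1.07−0.151)](e^(−0.151×1.33) − e^(−1.07×1.33)) + 1.847 e^(−1.07×1.33)
= 3.710 × (0.8181 − 0.2410) + 1.847 × 0.2410 = 2.586 mg/L.
DO = 9.54 − 2.586 = 6.954 mg/L.

DO ≈ 6.95 mg/L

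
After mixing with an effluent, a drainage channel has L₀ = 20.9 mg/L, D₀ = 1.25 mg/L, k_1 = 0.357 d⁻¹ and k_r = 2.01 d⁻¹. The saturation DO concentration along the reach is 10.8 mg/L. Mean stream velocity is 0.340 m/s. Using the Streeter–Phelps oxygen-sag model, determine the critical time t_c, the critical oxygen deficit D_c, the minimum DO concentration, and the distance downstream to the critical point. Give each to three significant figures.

t_c = [1/(k_r−k_1)] ln[(k_r/k_1)(1 − D₀(k_r−k_1)/(k_1 L₀))]
= [1/(2.01−0.357)] ln[(2.01/0.357)(1 − 1.25×1.653/(0.357×20.9))]
= (1/1.653) ln[5.630 × 0.7231] = 0.6050 × ln(4.071) = 0.6050 × 1.404 = 0.8493 d.
D_c = (k_1/k_r) L₀ e^(−k_1 t_c) = (0.357/2.01) × 20.9 × e^(−0.357×0.8493) = 0.1776 × 20.9 × 0.7384 = 2.741 mg/L.
Minimum DO = C_s − D_c = 10.8 − 2.741 = 8.059 mg/L.
x_c = v t_c = 0.340 m/s × 0.8493 d × 86400 s/d = 24950 m ≈ 24.9 km.

t_c ≈ 0.849 d; D_c ≈ 2.74 mg/L; min DO ≈ 8.06 mg/L; x_c ≈ 24.9 km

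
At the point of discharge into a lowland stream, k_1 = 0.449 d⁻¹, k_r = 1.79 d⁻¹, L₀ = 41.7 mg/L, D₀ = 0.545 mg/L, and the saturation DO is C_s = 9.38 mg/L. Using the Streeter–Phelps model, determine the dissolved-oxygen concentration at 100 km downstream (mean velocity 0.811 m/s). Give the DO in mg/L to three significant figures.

DO ≈ 3.07 mg/L

Travel time t = x/v = 100 km / (0.811 m/s) = 100000 m / 0.811 m/s = 123300 s = 1.427 d.
k_1 L₀/(k_r−k_1) = 0.449×41.7/(1.79−0.449) = 18.72/1.341 = 13.96 mg/L.
e^(−k_1 t) = e^(−0.449×1.427) = 0.5269; e^(−k_r t) = e^(−1.79×1.427) = 0.07773.
D = 13.96 × (0.5269 − 0.07773) + 0.545 × 0.07773 = 6.271 + 0.04236 = 6.314 mg/L.
DO = C_s − D = 9.38 − 6.314 = 3.066 mg/L.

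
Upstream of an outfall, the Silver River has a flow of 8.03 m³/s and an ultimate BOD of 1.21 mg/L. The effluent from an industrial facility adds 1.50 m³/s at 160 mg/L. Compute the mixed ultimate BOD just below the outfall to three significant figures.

Flow-weighted mixing: C = (Q_r C_r + Q_w C_w)/(Q_r + Q_w)
= (8.03×1.21 + 1.50×160)/(8.03 + 1.50) = 249.7/9.530 = 26.20 mg/L.

26.2 mg/L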